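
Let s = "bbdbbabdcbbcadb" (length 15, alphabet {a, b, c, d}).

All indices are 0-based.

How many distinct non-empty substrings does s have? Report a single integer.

105

sorted suffixes:
  #0 SA[0]=5  'abdcbbcadb'
  #1 SA[1]=12  'adb'
  #2 SA[2]=14  'b'
  #3 SA[3]=4  'babdcbbcadb'
  #4 SA[4]=3  'bbabdcbbcadb'
  #5 SA[5]=9  'bbcadb'
  #6 SA[6]=0  'bbdbbabdcbbcadb'
  #7 SA[7]=10  'bcadb'
  #8 SA[8]=1  'bdbbabdcbbcadb'
  #9 SA[9]=6  'bdcbbcadb'
  #10 SA[10]=11  'cadb'
  #11 SA[11]=8  'cbbcadb'
  #12 SA[12]=13  'db'
  #13 SA[13]=2  'dbbabdcbbcadb'
  #14 SA[14]=7  'dcbbcadb'

SA = [5, 12, 14, 4, 3, 9, 0, 10, 1, 6, 11, 8, 13, 2, 7]
i: (SA[i-1],SA[i]) lcp shared
  1: (5,12) 1 'a'
  2: (12,14) 0 ''
  3: (14,4) 1 'b'
  4: (4,3) 1 'b'
  5: (3,9) 2 'bb'
  6: (9,0) 2 'bb'
  7: (0,10) 1 'b'
  8: (10,1) 1 'b'
  9: (1,6) 2 'bd'
  10: (6,11) 0 ''
  11: (11,8) 1 'c'
  12: (8,13) 0 ''
  13: (13,2) 2 'db'
  14: (2,7) 1 'd'

n(n+1)/2 = 15·16/2 = 120
Σ LCP = 0 + 1 + 0 + 1 + 1 + 2 + 2 + 1 + 1 + 2 + 0 + 1 + 0 + 2 + 1 = 15
distinct = 120 − 15 = 105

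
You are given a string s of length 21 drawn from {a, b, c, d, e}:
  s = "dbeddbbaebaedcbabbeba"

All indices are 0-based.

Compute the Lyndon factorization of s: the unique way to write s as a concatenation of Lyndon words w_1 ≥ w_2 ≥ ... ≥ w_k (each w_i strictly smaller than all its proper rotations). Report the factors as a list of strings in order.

emit factor 1: 'd' (i=0, period=1)
emit factor 2: 'bedd' (i=1, period=4)
emit factor 3: 'b' (i=5, period=1)
emit factor 4: 'b' (i=6, period=1)
emit factor 5: 'aebaedcb' (i=7, period=8)
emit factor 6: 'abbeb' (i=15, period=5)
emit factor 7: 'a' (i=20, period=1)

["d", "bedd", "b", "b", "aebaedcb", "abbeb", "a"]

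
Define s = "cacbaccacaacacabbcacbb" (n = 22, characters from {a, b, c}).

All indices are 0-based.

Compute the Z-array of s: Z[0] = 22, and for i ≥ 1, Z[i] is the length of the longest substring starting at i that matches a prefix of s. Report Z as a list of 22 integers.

Z[0]=22
i=1: fresh scan; Z[1]=0
i=2: fresh scan; Z[2]=1 grow→box=[2,3)
i=3: fresh scan; Z[3]=0
i=4: fresh scan; Z[4]=0
i=5: fresh scan; Z[5]=1 grow→box=[5,6)
i=6: fresh scan; Z[6]=3 grow→box=[6,9)
i=7: min(r-i=2, Z[1]=0)=0; Z[7]=0
i=8: min(r-i=1, Z[2]=1)=1; Z[8]=2 grow→box=[8,10)
i=9: min(r-i=1, Z[1]=0)=0; Z[9]=0
i=10: fresh scan; Z[10]=0
i=11: fresh scan; Z[11]=3 grow→box=[11,14)
i=12: min(r-i=2, Z[1]=0)=0; Z[12]=0
i=13: min(r-i=1, Z[2]=1)=1; Z[13]=2 grow→box=[13,15)
i=14: min(r-i=1, Z[1]=0)=0; Z[14]=0
i=15: fresh scan; Z[15]=0
i=16: fresh scan; Z[16]=0
i=17: fresh scan; Z[17]=4 grow→box=[17,21)
i=18: min(r-i=3, Z[1]=0)=0; Z[18]=0
i=19: min(r-i=2, Z[2]=1)=1; Z[19]=1
i=20: min(r-i=1, Z[3]=0)=0; Z[20]=0
i=21: fresh scan; Z[21]=0

[22, 0, 1, 0, 0, 1, 3, 0, 2, 0, 0, 3, 0, 2, 0, 0, 0, 4, 0, 1, 0, 0]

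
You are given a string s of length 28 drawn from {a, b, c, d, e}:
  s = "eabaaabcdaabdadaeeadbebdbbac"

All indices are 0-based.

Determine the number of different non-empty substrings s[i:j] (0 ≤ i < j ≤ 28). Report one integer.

rank | idx | suffix
   0 |   3 | aaabcdaabdadaeeadbebdbbac
   1 |   4 | aabcdaabdadaeeadbebdbbac
   2 |   9 | aabdadaeeadbebdbbac
   3 |   1 | abaaabcdaabdadaeeadbebdbbac
   4 |   5 | abcdaabdadaeeadbebdbbac
   5 |  10 | abdadaeeadbebdbbac
   6 |  26 | ac
   7 |  13 | adaeeadbebdbbac
   8 |  18 | adbebdbbac
   9 |  15 | aeeadbebdbbac
  10 |   2 | baaabcdaabdadaeeadbebdbbac
  11 |  25 | bac
  12 |  24 | bbac
  13 |   6 | bcdaabdadaeeadbebdbbac
  14 |  11 | bdadaeeadbebdbbac
  15 |  22 | bdbbac
  16 |  20 | bebdbbac
  17 |  27 | c
  18 |   7 | cdaabdadaeeadbebdbbac
  19 |   8 | daabdadaeeadbebdbbac
  20 |  12 | dadaeeadbebdbbac
  21 |  14 | daeeadbebdbbac
  22 |  23 | dbbac
  23 |  19 | dbebdbbac
  24 |   0 | eabaaabcdaabdadaeeadbebdbbac
  25 |  17 | eadbebdbbac
  26 |  21 | ebdbbac
  27 |  16 | eeadbebdbbac

SA = [3, 4, 9, 1, 5, 10, 26, 13, 18, 15, 2, 25, 24, 6, 11, 22, 20, 27, 7, 8, 12, 14, 23, 19, 0, 17, 21, 16]
[i] adj suffixes → lcp
  [1] 3/4 → 2 ('aa')
  [2] 4/9 → 3 ('aab')
  [3] 9/1 → 1 ('a')
  [4] 1/5 → 2 ('ab')
  [5] 5/10 → 2 ('ab')
  [6] 10/26 → 1 ('a')
  [7] 26/13 → 1 ('a')
  [8] 13/18 → 2 ('ad')
  [9] 18/15 → 1 ('a')
  [10] 15/2 → 0 ('')
  [11] 2/25 → 2 ('ba')
  [12] 25/24 → 1 ('b')
  [13] 24/6 → 1 ('b')
  [14] 6/11 → 1 ('b')
  [15] 11/22 → 2 ('bd')
  [16] 22/20 → 1 ('b')
  [17] 20/27 → 0 ('')
  [18] 27/7 → 1 ('c')
  [19] 7/8 → 0 ('')
  [20] 8/12 → 2 ('da')
  [21] 12/14 → 2 ('da')
  [22] 14/23 → 1 ('d')
  [23] 23/19 → 2 ('db')
  [24] 19/0 → 0 ('')
  [25] 0/17 → 2 ('ea')
  [26] 17/21 → 1 ('e')
  [27] 21/16 → 1 ('e')

n(n+1)/2 = 28·29/2 = 406
Σ LCP = 0 + 2 + 3 + 1 + 2 + 2 + 1 + 1 + 2 + 1 + 0 + 2 + 1 + 1 + 1 + 2 + 1 + 0 + 1 + 0 + 2 + 2 + 1 + 2 + 0 + 2 + 1 + 1 = 35
distinct = 406 − 35 = 371

371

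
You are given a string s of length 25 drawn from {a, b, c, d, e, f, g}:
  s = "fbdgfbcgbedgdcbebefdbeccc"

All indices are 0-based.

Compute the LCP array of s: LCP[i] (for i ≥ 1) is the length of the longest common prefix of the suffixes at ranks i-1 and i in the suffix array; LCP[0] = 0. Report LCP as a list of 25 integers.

sorted suffixes:
  #0 SA[0]=5  'bcgbedgdcbebefdbeccc'
  #1 SA[1]=1  'bdgfbcgbedgdcbebefdbeccc'
  #2 SA[2]=14  'bebefdbeccc'
  #3 SA[3]=20  'beccc'
  #4 SA[4]=8  'bedgdcbebefdbeccc'
  #5 SA[5]=16  'befdbeccc'
  #6 SA[6]=24  'c'
  #7 SA[7]=13  'cbebefdbeccc'
  #8 SA[8]=23  'cc'
  #9 SA[9]=22  'ccc'
  #10 SA[10]=6  'cgbedgdcbebefdbeccc'
  #11 SA[11]=19  'dbeccc'
  #12 SA[12]=12  'dcbebefdbeccc'
  #13 SA[13]=10  'dgdcbebefdbeccc'
  #14 SA[14]=2  'dgfbcgbedgdcbebefdbeccc'
  #15 SA[15]=15  'ebefdbeccc'
  #16 SA[16]=21  'eccc'
  #17 SA[17]=9  'edgdcbebefdbeccc'
  #18 SA[18]=17  'efdbeccc'
  #19 SA[19]=4  'fbcgbedgdcbebefdbeccc'
  #20 SA[20]=0  'fbdgfbcgbedgdcbebefdbeccc'
  #21 SA[21]=18  'fdbeccc'
  #22 SA[22]=7  'gbedgdcbebefdbeccc'
  #23 SA[23]=11  'gdcbebefdbeccc'
  #24 SA[24]=3  'gfbcgbedgdcbebefdbeccc'

SA = [5, 1, 14, 20, 8, 16, 24, 13, 23, 22, 6, 19, 12, 10, 2, 15, 21, 9, 17, 4, 0, 18, 7, 11, 3]
[i] adj suffixes → lcp
  [1] 5/1 → 1 ('b')
  [2] 1/14 → 1 ('b')
  [3] 14/20 → 2 ('be')
  [4] 20/8 → 2 ('be')
  [5] 8/16 → 2 ('be')
  [6] 16/24 → 0 ('')
  [7] 24/13 → 1 ('c')
  [8] 13/23 → 1 ('c')
  [9] 23/22 → 2 ('cc')
  [10] 22/6 → 1 ('c')
  [11] 6/19 → 0 ('')
  [12] 19/12 → 1 ('d')
  [13] 12/10 → 1 ('d')
  [14] 10/2 → 2 ('dg')
  [15] 2/15 → 0 ('')
  [16] 15/21 → 1 ('e')
  [17] 21/9 → 1 ('e')
  [18] 9/17 → 1 ('e')
  [19] 17/4 → 0 ('')
  [20] 4/0 → 2 ('fb')
  [21] 0/18 → 1 ('f')
  [22] 18/7 → 0 ('')
  [23] 7/11 → 1 ('g')
  [24] 11/3 → 1 ('g')

[0, 1, 1, 2, 2, 2, 0, 1, 1, 2, 1, 0, 1, 1, 2, 0, 1, 1, 1, 0, 2, 1, 0, 1, 1]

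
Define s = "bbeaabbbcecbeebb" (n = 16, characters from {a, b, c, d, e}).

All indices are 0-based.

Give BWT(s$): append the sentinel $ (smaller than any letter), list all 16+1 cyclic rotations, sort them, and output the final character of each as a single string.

rank  rotation           last
    0  $bbeaabbbcecbeebb  b
    1  aabbbcecbeebb$bbe  e
    2  abbbcecbeebb$bbea  a
    3  b$bbeaabbbcecbeeb  b
    4  bb$bbeaabbbcecbee  e
    5  bbbcecbeebb$bbeaa  a
    6  bbcecbeebb$bbeaab  b
    7  bbeaabbbcecbeebb$  $
    8  bcecbeebb$bbeaabb  b
    9  beaabbbcecbeebb$b  b
   10  beebb$bbeaabbbcec  c
   11  cbeebb$bbeaabbbce  e
   12  cecbeebb$bbeaabbb  b
   13  eaabbbcecbeebb$bb  b
   14  ebb$bbeaabbbcecbe  e
   15  ecbeebb$bbeaabbbc  c
   16  eebb$bbeaabbbcecb  b

beabeab$bbcebbecb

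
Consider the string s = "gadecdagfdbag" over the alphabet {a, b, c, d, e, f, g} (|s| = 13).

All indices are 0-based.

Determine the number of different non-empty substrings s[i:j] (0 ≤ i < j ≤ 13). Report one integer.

rank→(start, suffix):
  0 → (1, 'adecdagfdbag')
  1 → (11, 'ag')
  2 → (6, 'agfdbag')
  3 → (10, 'bag')
  4 → (4, 'cdagfdbag')
  5 → (5, 'dagfdbag')
  6 → (9, 'dbag')
  7 → (2, 'decdagfdbag')
  8 → (3, 'ecdagfdbag')
  9 → (8, 'fdbag')
  10 → (12, 'g')
  11 → (0, 'gadecdagfdbag')
  12 → (7, 'gfdbag')

SA = [1, 11, 6, 10, 4, 5, 9, 2, 3, 8, 12, 0, 7]
i: (SA[i-1],SA[i]) lcp shared
  1: (1,11) 1 'a'
  2: (11,6) 2 'ag'
  3: (6,10) 0 ''
  4: (10,4) 0 ''
  5: (4,5) 0 ''
  6: (5,9) 1 'd'
  7: (9,2) 1 'd'
  8: (2,3) 0 ''
  9: (3,8) 0 ''
  10: (8,12) 0 ''
  11: (12,0) 1 'g'
  12: (0,7) 1 'g'

n(n+1)/2 = 13·14/2 = 91
Σ LCP = 0 + 1 + 2 + 0 + 0 + 0 + 1 + 1 + 0 + 0 + 0 + 1 + 1 = 7
distinct = 91 − 7 = 84

84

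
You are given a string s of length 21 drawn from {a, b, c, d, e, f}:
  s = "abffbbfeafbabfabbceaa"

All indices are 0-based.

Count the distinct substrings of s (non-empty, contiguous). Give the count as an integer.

207

rank→(start, suffix):
  0 → (20, 'a')
  1 → (19, 'aa')
  2 → (14, 'abbceaa')
  3 → (11, 'abfabbceaa')
  4 → (0, 'abffbbfeafbabfabbceaa')
  5 → (8, 'afbabfabbceaa')
  6 → (10, 'babfabbceaa')
  7 → (15, 'bbceaa')
  8 → (4, 'bbfeafbabfabbceaa')
  9 → (16, 'bceaa')
  10 → (12, 'bfabbceaa')
  11 → (5, 'bfeafbabfabbceaa')
  12 → (1, 'bffbbfeafbabfabbceaa')
  13 → (17, 'ceaa')
  14 → (18, 'eaa')
  15 → (7, 'eafbabfabbceaa')
  16 → (13, 'fabbceaa')
  17 → (9, 'fbabfabbceaa')
  18 → (3, 'fbbfeafbabfabbceaa')
  19 → (6, 'feafbabfabbceaa')
  20 → (2, 'ffbbfeafbabfabbceaa')

SA = [20, 19, 14, 11, 0, 8, 10, 15, 4, 16, 12, 5, 1, 17, 18, 7, 13, 9, 3, 6, 2]
i: (SA[i-1],SA[i]) lcp shared
  1: (20,19) 1 'a'
  2: (19,14) 1 'a'
  3: (14,11) 2 'ab'
  4: (11,0) 3 'abf'
  5: (0,8) 1 'a'
  6: (8,10) 0 ''
  7: (10,15) 1 'b'
  8: (15,4) 2 'bb'
  9: (4,16) 1 'b'
  10: (16,12) 1 'b'
  11: (12,5) 2 'bf'
  12: (5,1) 2 'bf'
  13: (1,17) 0 ''
  14: (17,18) 0 ''
  15: (18,7) 2 'ea'
  16: (7,13) 0 ''
  17: (13,9) 1 'f'
  18: (9,3) 2 'fb'
  19: (3,6) 1 'f'
  20: (6,2) 1 'f'

n(n+1)/2 = 21·22/2 = 231
Σ LCP = 0 + 1 + 1 + 2 + 3 + 1 + 0 + 1 + 2 + 1 + 1 + 2 + 2 + 0 + 0 + 2 + 0 + 1 + 2 + 1 + 1 = 24
distinct = 231 − 24 = 207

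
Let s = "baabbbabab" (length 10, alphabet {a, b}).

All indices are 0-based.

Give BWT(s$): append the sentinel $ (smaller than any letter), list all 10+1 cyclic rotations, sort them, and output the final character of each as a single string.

bbbbaa$abba

rank  rotation     last
    0  $baabbbabab  b
    1  aabbbabab$b  b
    2  ab$baabbbab  b
    3  abab$baabbb  b
    4  abbbabab$ba  a
    5  b$baabbbaba  a
    6  baabbbabab$  $
    7  bab$baabbba  a
    8  babab$baabb  b
    9  bbabab$baab  b
   10  bbbabab$baa  a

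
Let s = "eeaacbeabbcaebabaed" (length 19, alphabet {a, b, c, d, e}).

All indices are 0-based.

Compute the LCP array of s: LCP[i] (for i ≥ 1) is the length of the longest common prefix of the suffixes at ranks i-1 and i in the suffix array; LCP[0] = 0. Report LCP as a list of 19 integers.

rank→(start, suffix):
  0 → (2, 'aacbeabbcaebabaed')
  1 → (14, 'abaed')
  2 → (7, 'abbcaebabaed')
  3 → (3, 'acbeabbcaebabaed')
  4 → (11, 'aebabaed')
  5 → (16, 'aed')
  6 → (13, 'babaed')
  7 → (15, 'baed')
  8 → (8, 'bbcaebabaed')
  9 → (9, 'bcaebabaed')
  10 → (5, 'beabbcaebabaed')
  11 → (10, 'caebabaed')
  12 → (4, 'cbeabbcaebabaed')
  13 → (18, 'd')
  14 → (1, 'eaacbeabbcaebabaed')
  15 → (6, 'eabbcaebabaed')
  16 → (12, 'ebabaed')
  17 → (17, 'ed')
  18 → (0, 'eeaacbeabbcaebabaed')

SA = [2, 14, 7, 3, 11, 16, 13, 15, 8, 9, 5, 10, 4, 18, 1, 6, 12, 17, 0]
i: (SA[i-1],SA[i]) lcp shared
  1: (2,14) 1 'a'
  2: (14,7) 2 'ab'
  3: (7,3) 1 'a'
  4: (3,11) 1 'a'
  5: (11,16) 2 'ae'
  6: (16,13) 0 ''
  7: (13,15) 2 'ba'
  8: (15,8) 1 'b'
  9: (8,9) 1 'b'
  10: (9,5) 1 'b'
  11: (5,10) 0 ''
  12: (10,4) 1 'c'
  13: (4,18) 0 ''
  14: (18,1) 0 ''
  15: (1,6) 2 'ea'
  16: (6,12) 1 'e'
  17: (12,17) 1 'e'
  18: (17,0) 1 'e'

[0, 1, 2, 1, 1, 2, 0, 2, 1, 1, 1, 0, 1, 0, 0, 2, 1, 1, 1]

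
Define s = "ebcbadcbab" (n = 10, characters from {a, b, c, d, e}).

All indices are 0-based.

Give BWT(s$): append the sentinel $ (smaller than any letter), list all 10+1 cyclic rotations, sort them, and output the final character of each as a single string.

rank  rotation     last
    0  $ebcbadcbab  b
    1  ab$ebcbadcb  b
    2  adcbab$ebcb  b
    3  b$ebcbadcba  a
    4  bab$ebcbadc  c
    5  badcbab$ebc  c
    6  bcbadcbab$e  e
    7  cbab$ebcbad  d
    8  cbadcbab$eb  b
    9  dcbab$ebcba  a
   10  ebcbadcbab$  $

bbbaccedba$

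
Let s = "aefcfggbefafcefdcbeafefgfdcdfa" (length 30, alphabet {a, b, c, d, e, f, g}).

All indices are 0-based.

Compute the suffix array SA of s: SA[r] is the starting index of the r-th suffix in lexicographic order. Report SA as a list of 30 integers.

[29, 0, 10, 19, 17, 7, 16, 26, 12, 3, 15, 25, 27, 18, 8, 1, 13, 21, 28, 9, 11, 2, 14, 24, 20, 22, 4, 6, 23, 5]

rank→(start, suffix):
  0 → (29, 'a')
  1 → (0, 'aefcfggbefafcefdcbeafefgfdcdfa')
  2 → (10, 'afcefdcbeafefgfdcdfa')
  3 → (19, 'afefgfdcdfa')
  4 → (17, 'beafefgfdcdfa')
  5 → (7, 'befafcefdcbeafefgfdcdfa')
  6 → (16, 'cbeafefgfdcdfa')
  7 → (26, 'cdfa')
  8 → (12, 'cefdcbeafefgfdcdfa')
  9 → (3, 'cfggbefafcefdcbeafefgfdcdfa')
  10 → (15, 'dcbeafefgfdcdfa')
  11 → (25, 'dcdfa')
  12 → (27, 'dfa')
  13 → (18, 'eafefgfdcdfa')
  14 → (8, 'efafcefdcbeafefgfdcdfa')
  15 → (1, 'efcfggbefafcefdcbeafefgfdcdfa')
  16 → (13, 'efdcbeafefgfdcdfa')
  17 → (21, 'efgfdcdfa')
  18 → (28, 'fa')
  19 → (9, 'fafcefdcbeafefgfdcdfa')
  20 → (11, 'fcefdcbeafefgfdcdfa')
  21 → (2, 'fcfggbefafcefdcbeafefgfdcdfa')
  22 → (14, 'fdcbeafefgfdcdfa')
  23 → (24, 'fdcdfa')
  24 → (20, 'fefgfdcdfa')
  25 → (22, 'fgfdcdfa')
  26 → (4, 'fggbefafcefdcbeafefgfdcdfa')
  27 → (6, 'gbefafcefdcbeafefgfdcdfa')
  28 → (23, 'gfdcdfa')
  29 → (5, 'ggbefafcefdcbeafefgfdcdfa')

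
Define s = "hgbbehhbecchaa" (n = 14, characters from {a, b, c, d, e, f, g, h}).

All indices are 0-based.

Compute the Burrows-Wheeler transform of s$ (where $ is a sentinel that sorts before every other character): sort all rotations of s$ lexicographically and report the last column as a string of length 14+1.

aahghbecbbhch$e

rank  rotation         last
    0  $hgbbehhbecchaa  a
    1  a$hgbbehhbeccha  a
    2  aa$hgbbehhbecch  h
    3  bbehhbecchaa$hg  g
    4  becchaa$hgbbehh  h
    5  behhbecchaa$hgb  b
    6  cchaa$hgbbehhbe  e
    7  chaa$hgbbehhbec  c
    8  ecchaa$hgbbehhb  b
    9  ehhbecchaa$hgbb  b
   10  gbbehhbecchaa$h  h
   11  haa$hgbbehhbecc  c
   12  hbecchaa$hgbbeh  h
   13  hgbbehhbecchaa$  $
   14  hhbecchaa$hgbbe  e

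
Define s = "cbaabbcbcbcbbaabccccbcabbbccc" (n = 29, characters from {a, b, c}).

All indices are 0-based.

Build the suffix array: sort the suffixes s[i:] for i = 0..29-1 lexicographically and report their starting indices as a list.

rank | idx | suffix
   0 |   2 | aabbcbcbcbbaabccccbcabbbccc
   1 |  13 | aabccccbcabbbccc
   2 |  22 | abbbccc
   3 |   3 | abbcbcbcbbaabccccbcabbbccc
   4 |  14 | abccccbcabbbccc
   5 |   1 | baabbcbcbcbbaabccccbcabbbccc
   6 |  12 | baabccccbcabbbccc
   7 |  11 | bbaabccccbcabbbccc
   8 |  23 | bbbccc
   9 |   4 | bbcbcbcbbaabccccbcabbbccc
  10 |  24 | bbccc
  11 |  20 | bcabbbccc
  12 |   9 | bcbbaabccccbcabbbccc
  13 |   7 | bcbcbbaabccccbcabbbccc
  14 |   5 | bcbcbcbbaabccccbcabbbccc
  15 |  25 | bccc
  16 |  15 | bccccbcabbbccc
  17 |  28 | c
  18 |  21 | cabbbccc
  19 |   0 | cbaabbcbcbcbbaabccccbcabbbccc
  20 |  10 | cbbaabccccbcabbbccc
  21 |  19 | cbcabbbccc
  22 |   8 | cbcbbaabccccbcabbbccc
  23 |   6 | cbcbcbbaabccccbcabbbccc
  24 |  27 | cc
  25 |  18 | ccbcabbbccc
  26 |  26 | ccc
  27 |  17 | cccbcabbbccc
  28 |  16 | ccccbcabbbccc

[2, 13, 22, 3, 14, 1, 12, 11, 23, 4, 24, 20, 9, 7, 5, 25, 15, 28, 21, 0, 10, 19, 8, 6, 27, 18, 26, 17, 16]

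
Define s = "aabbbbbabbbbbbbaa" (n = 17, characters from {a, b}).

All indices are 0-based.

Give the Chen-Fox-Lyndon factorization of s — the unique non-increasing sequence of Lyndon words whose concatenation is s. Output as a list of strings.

["aabbbbbabbbbbbb", "a", "a"]

emit factor 1: 'aabbbbbabbbbbbb' (i=0, period=15)
emit factor 2: 'a' (i=15, period=1)
emit factor 3: 'a' (i=16, period=1)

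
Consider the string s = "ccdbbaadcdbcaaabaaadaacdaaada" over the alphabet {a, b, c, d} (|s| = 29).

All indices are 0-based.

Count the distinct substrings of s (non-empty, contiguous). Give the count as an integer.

384

rank→(start, suffix):
  0 → (28, 'a')
  1 → (12, 'aaabaaadaacdaaada')
  2 → (24, 'aaada')
  3 → (16, 'aaadaacdaaada')
  4 → (13, 'aabaaadaacdaaada')
  5 → (20, 'aacdaaada')
  6 → (25, 'aada')
  7 → (17, 'aadaacdaaada')
  8 → (5, 'aadcdbcaaabaaadaacdaaada')
  9 → (14, 'abaaadaacdaaada')
  10 → (21, 'acdaaada')
  11 → (26, 'ada')
  12 → (18, 'adaacdaaada')
  13 → (6, 'adcdbcaaabaaadaacdaaada')
  14 → (15, 'baaadaacdaaada')
  15 → (4, 'baadcdbcaaabaaadaacdaaada')
  16 → (3, 'bbaadcdbcaaabaaadaacdaaada')
  17 → (10, 'bcaaabaaadaacdaaada')
  18 → (11, 'caaabaaadaacdaaada')
  19 → (0, 'ccdbbaadcdbcaaabaaadaacdaaada')
  20 → (22, 'cdaaada')
  21 → (1, 'cdbbaadcdbcaaabaaadaacdaaada')
  22 → (8, 'cdbcaaabaaadaacdaaada')
  23 → (27, 'da')
  24 → (23, 'daaada')
  25 → (19, 'daacdaaada')
  26 → (2, 'dbbaadcdbcaaabaaadaacdaaada')
  27 → (9, 'dbcaaabaaadaacdaaada')
  28 → (7, 'dcdbcaaabaaadaacdaaada')

SA = [28, 12, 24, 16, 13, 20, 25, 17, 5, 14, 21, 26, 18, 6, 15, 4, 3, 10, 11, 0, 22, 1, 8, 27, 23, 19, 2, 9, 7]
i: (SA[i-1],SA[i]) lcp shared
  1: (28,12) 1 'a'
  2: (12,24) 3 'aaa'
  3: (24,16) 5 'aaada'
  4: (16,13) 2 'aa'
  5: (13,20) 2 'aa'
  6: (20,25) 2 'aa'
  7: (25,17) 4 'aada'
  8: (17,5) 3 'aad'
  9: (5,14) 1 'a'
  10: (14,21) 1 'a'
  11: (21,26) 1 'a'
  12: (26,18) 3 'ada'
  13: (18,6) 2 'ad'
  14: (6,15) 0 ''
  15: (15,4) 3 'baa'
  16: (4,3) 1 'b'
  17: (3,10) 1 'b'
  18: (10,11) 0 ''
  19: (11,0) 1 'c'
  20: (0,22) 1 'c'
  21: (22,1) 2 'cd'
  22: (1,8) 3 'cdb'
  23: (8,27) 0 ''
  24: (27,23) 2 'da'
  25: (23,19) 3 'daa'
  26: (19,2) 1 'd'
  27: (2,9) 2 'db'
  28: (9,7) 1 'd'

n(n+1)/2 = 29·30/2 = 435
Σ LCP = 0 + 1 + 3 + 5 + 2 + 2 + 2 + 4 + 3 + 1 + 1 + 1 + 3 + 2 + 0 + 3 + 1 + 1 + 0 + 1 + 1 + 2 + 3 + 0 + 2 + 3 + 1 + 2 + 1 = 51
distinct = 435 − 51 = 384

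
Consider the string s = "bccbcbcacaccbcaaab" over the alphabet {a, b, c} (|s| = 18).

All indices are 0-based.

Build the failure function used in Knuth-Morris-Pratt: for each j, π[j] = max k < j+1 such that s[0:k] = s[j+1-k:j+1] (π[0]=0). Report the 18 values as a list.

[0, 0, 0, 1, 2, 1, 2, 0, 0, 0, 0, 0, 1, 2, 0, 0, 0, 1]

π[0] = 0
j=1 s[j]='c': π[1]=0 (border '')
j=2 s[j]='c': π[2]=0 (border '')
j=3 s[j]='b': π[3]=1 (border 'b')
j=4 s[j]='c': π[4]=2 (border 'bc')
j=5 s[j]='b': k: 2→0; π[5]=1 (border 'b')
j=6 s[j]='c': π[6]=2 (border 'bc')
j=7 s[j]='a': k: 2→0; π[7]=0 (border '')
j=8 s[j]='c': π[8]=0 (border '')
j=9 s[j]='a': π[9]=0 (border '')
j=10 s[j]='c': π[10]=0 (border '')
j=11 s[j]='c': π[11]=0 (border '')
j=12 s[j]='b': π[12]=1 (border 'b')
j=13 s[j]='c': π[13]=2 (border 'bc')
j=14 s[j]='a': k: 2→0; π[14]=0 (border '')
j=15 s[j]='a': π[15]=0 (border '')
j=16 s[j]='a': π[16]=0 (border '')
j=17 s[j]='b': π[17]=1 (border 'b')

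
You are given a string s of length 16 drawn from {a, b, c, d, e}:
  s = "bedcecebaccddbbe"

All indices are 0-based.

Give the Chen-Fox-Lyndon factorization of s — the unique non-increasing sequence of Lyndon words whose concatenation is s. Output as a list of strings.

emit factor 1: 'bedcece' (i=0, period=7)
emit factor 2: 'b' (i=7, period=1)
emit factor 3: 'accddbbe' (i=8, period=8)

["bedcece", "b", "accddbbe"]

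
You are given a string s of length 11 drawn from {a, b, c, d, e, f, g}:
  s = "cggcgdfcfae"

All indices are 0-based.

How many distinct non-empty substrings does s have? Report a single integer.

60

rank | idx | suffix
   0 |   9 | ae
   1 |   7 | cfae
   2 |   3 | cgdfcfae
   3 |   0 | cggcgdfcfae
   4 |   5 | dfcfae
   5 |  10 | e
   6 |   8 | fae
   7 |   6 | fcfae
   8 |   2 | gcgdfcfae
   9 |   4 | gdfcfae
  10 |   1 | ggcgdfcfae

SA = [9, 7, 3, 0, 5, 10, 8, 6, 2, 4, 1]
rank  pair      lcp
   1  s[9:],s[7:]  0  ''
   2  s[7:],s[3:]  1  'c'
   3  s[3:],s[0:]  2  'cg'
   4  s[0:],s[5:]  0  ''
   5  s[5:],s[10:]  0  ''
   6  s[10:],s[8:]  0  ''
   7  s[8:],s[6:]  1  'f'
   8  s[6:],s[2:]  0  ''
   9  s[2:],s[4:]  1  'g'
  10  s[4:],s[1:]  1  'g'

n(n+1)/2 = 11·12/2 = 66
Σ LCP = 0 + 0 + 1 + 2 + 0 + 0 + 0 + 1 + 0 + 1 + 1 = 6
distinct = 66 − 6 = 60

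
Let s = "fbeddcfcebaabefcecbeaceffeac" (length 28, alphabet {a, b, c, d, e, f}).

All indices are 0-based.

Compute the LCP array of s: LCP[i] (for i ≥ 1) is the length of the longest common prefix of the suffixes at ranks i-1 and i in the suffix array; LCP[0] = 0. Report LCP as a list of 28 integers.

[0, 1, 1, 2, 0, 1, 2, 2, 0, 1, 1, 2, 2, 1, 0, 1, 0, 3, 1, 1, 1, 1, 2, 0, 1, 3, 1, 1]

rank→(start, suffix):
  0 → (10, 'aabefcecbeaceffeac')
  1 → (11, 'abefcecbeaceffeac')
  2 → (26, 'ac')
  3 → (20, 'aceffeac')
  4 → (9, 'baabefcecbeaceffeac')
  5 → (18, 'beaceffeac')
  6 → (1, 'beddcfcebaabefcecbeaceffeac')
  7 → (12, 'befcecbeaceffeac')
  8 → (27, 'c')
  9 → (17, 'cbeaceffeac')
  10 → (7, 'cebaabefcecbeaceffeac')
  11 → (15, 'cecbeaceffeac')
  12 → (21, 'ceffeac')
  13 → (5, 'cfcebaabefcecbeaceffeac')
  14 → (4, 'dcfcebaabefcecbeaceffeac')
  15 → (3, 'ddcfcebaabefcecbeaceffeac')
  16 → (25, 'eac')
  17 → (19, 'eaceffeac')
  18 → (8, 'ebaabefcecbeaceffeac')
  19 → (16, 'ecbeaceffeac')
  20 → (2, 'eddcfcebaabefcecbeaceffeac')
  21 → (13, 'efcecbeaceffeac')
  22 → (22, 'effeac')
  23 → (0, 'fbeddcfcebaabefcecbeaceffeac')
  24 → (6, 'fcebaabefcecbeaceffeac')
  25 → (14, 'fcecbeaceffeac')
  26 → (24, 'feac')
  27 → (23, 'ffeac')

SA = [10, 11, 26, 20, 9, 18, 1, 12, 27, 17, 7, 15, 21, 5, 4, 3, 25, 19, 8, 16, 2, 13, 22, 0, 6, 14, 24, 23]
rank  pair      lcp
   1  s[10:],s[11:]  1  'a'
   2  s[11:],s[26:]  1  'a'
   3  s[26:],s[20:]  2  'ac'
   4  s[20:],s[9:]  0  ''
   5  s[9:],s[18:]  1  'b'
   6  s[18:],s[1:]  2  'be'
   7  s[1:],s[12:]  2  'be'
   8  s[12:],s[27:]  0  ''
   9  s[27:],s[17:]  1  'c'
  10  s[17:],s[7:]  1  'c'
  11  s[7:],s[15:]  2  'ce'
  12  s[15:],s[21:]  2  'ce'
  13  s[21:],s[5:]  1  'c'
  14  s[5:],s[4:]  0  ''
  15  s[4:],s[3:]  1  'd'
  16  s[3:],s[25:]  0  ''
  17  s[25:],s[19:]  3  'eac'
  18  s[19:],s[8:]  1  'e'
  19  s[8:],s[16:]  1  'e'
  20  s[16:],s[2:]  1  'e'
  21  s[2:],s[13:]  1  'e'
  22  s[13:],s[22:]  2  'ef'
  23  s[22:],s[0:]  0  ''
  24  s[0:],s[6:]  1  'f'
  25  s[6:],s[14:]  3  'fce'
  26  s[14:],s[24:]  1  'f'
  27  s[24:],s[23:]  1  'f'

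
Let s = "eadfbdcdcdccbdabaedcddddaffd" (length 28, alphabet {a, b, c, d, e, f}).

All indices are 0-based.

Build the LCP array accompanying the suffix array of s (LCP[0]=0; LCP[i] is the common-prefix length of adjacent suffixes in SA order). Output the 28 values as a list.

[0, 1, 1, 1, 0, 1, 2, 0, 1, 1, 3, 2, 0, 1, 2, 1, 2, 4, 3, 1, 2, 3, 1, 0, 1, 0, 1, 1]

rank→(start, suffix):
  0 → (14, 'abaedcddddaffd')
  1 → (1, 'adfbdcdcdccbdabaedcddddaffd')
  2 → (16, 'aedcddddaffd')
  3 → (24, 'affd')
  4 → (15, 'baedcddddaffd')
  5 → (12, 'bdabaedcddddaffd')
  6 → (4, 'bdcdcdccbdabaedcddddaffd')
  7 → (11, 'cbdabaedcddddaffd')
  8 → (10, 'ccbdabaedcddddaffd')
  9 → (8, 'cdccbdabaedcddddaffd')
  10 → (6, 'cdcdccbdabaedcddddaffd')
  11 → (19, 'cddddaffd')
  12 → (27, 'd')
  13 → (13, 'dabaedcddddaffd')
  14 → (23, 'daffd')
  15 → (9, 'dccbdabaedcddddaffd')
  16 → (7, 'dcdccbdabaedcddddaffd')
  17 → (5, 'dcdcdccbdabaedcddddaffd')
  18 → (18, 'dcddddaffd')
  19 → (22, 'ddaffd')
  20 → (21, 'dddaffd')
  21 → (20, 'ddddaffd')
  22 → (2, 'dfbdcdcdccbdabaedcddddaffd')
  23 → (0, 'eadfbdcdcdccbdabaedcddddaffd')
  24 → (17, 'edcddddaffd')
  25 → (3, 'fbdcdcdccbdabaedcddddaffd')
  26 → (26, 'fd')
  27 → (25, 'ffd')

SA = [14, 1, 16, 24, 15, 12, 4, 11, 10, 8, 6, 19, 27, 13, 23, 9, 7, 5, 18, 22, 21, 20, 2, 0, 17, 3, 26, 25]
[i] adj suffixes → lcp
  [1] 14/1 → 1 ('a')
  [2] 1/16 → 1 ('a')
  [3] 16/24 → 1 ('a')
  [4] 24/15 → 0 ('')
  [5] 15/12 → 1 ('b')
  [6] 12/4 → 2 ('bd')
  [7] 4/11 → 0 ('')
  [8] 11/10 → 1 ('c')
  [9] 10/8 → 1 ('c')
  [10] 8/6 → 3 ('cdc')
  [11] 6/19 → 2 ('cd')
  [12] 19/27 → 0 ('')
  [13] 27/13 → 1 ('d')
  [14] 13/23 → 2 ('da')
  [15] 23/9 → 1 ('d')
  [16] 9/7 → 2 ('dc')
  [17] 7/5 → 4 ('dcdc')
  [18] 5/18 → 3 ('dcd')
  [19] 18/22 → 1 ('d')
  [20] 22/21 → 2 ('dd')
  [21] 21/20 → 3 ('ddd')
  [22] 20/2 → 1 ('d')
  [23] 2/0 → 0 ('')
  [24] 0/17 → 1 ('e')
  [25] 17/3 → 0 ('')
  [26] 3/26 → 1 ('f')
  [27] 26/25 → 1 ('f')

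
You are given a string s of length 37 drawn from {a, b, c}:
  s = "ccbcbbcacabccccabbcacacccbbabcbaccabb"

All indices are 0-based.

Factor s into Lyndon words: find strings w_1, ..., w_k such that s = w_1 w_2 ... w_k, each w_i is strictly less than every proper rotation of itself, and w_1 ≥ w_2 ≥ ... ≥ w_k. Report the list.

["c", "c", "bc", "bbc", "ac", "abcccc", "abbcacacccbbabcbacc", "abb"]

emit factor 1: 'c' (i=0, period=1)
emit factor 2: 'c' (i=1, period=1)
emit factor 3: 'bc' (i=2, period=2)
emit factor 4: 'bbc' (i=4, period=3)
emit factor 5: 'ac' (i=7, period=2)
emit factor 6: 'abcccc' (i=9, period=6)
emit factor 7: 'abbcacacccbbabcbacc' (i=15, period=19)
emit factor 8: 'abb' (i=34, period=3)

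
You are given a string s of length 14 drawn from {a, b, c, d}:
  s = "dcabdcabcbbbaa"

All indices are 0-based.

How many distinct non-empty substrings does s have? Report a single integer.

rank | idx | suffix
   0 |  13 | a
   1 |  12 | aa
   2 |   6 | abcbbbaa
   3 |   2 | abdcabcbbbaa
   4 |  11 | baa
   5 |  10 | bbaa
   6 |   9 | bbbaa
   7 |   7 | bcbbbaa
   8 |   3 | bdcabcbbbaa
   9 |   5 | cabcbbbaa
  10 |   1 | cabdcabcbbbaa
  11 |   8 | cbbbaa
  12 |   4 | dcabcbbbaa
  13 |   0 | dcabdcabcbbbaa

SA = [13, 12, 6, 2, 11, 10, 9, 7, 3, 5, 1, 8, 4, 0]
rank  pair      lcp
   1  s[13:],s[12:]  1  'a'
   2  s[12:],s[6:]  1  'a'
   3  s[6:],s[2:]  2  'ab'
   4  s[2:],s[11:]  0  ''
   5  s[11:],s[10:]  1  'b'
   6  s[10:],s[9:]  2  'bb'
   7  s[9:],s[7:]  1  'b'
   8  s[7:],s[3:]  1  'b'
   9  s[3:],s[5:]  0  ''
  10  s[5:],s[1:]  3  'cab'
  11  s[1:],s[8:]  1  'c'
  12  s[8:],s[4:]  0  ''
  13  s[4:],s[0:]  4  'dcab'

n(n+1)/2 = 14·15/2 = 105
Σ LCP = 0 + 1 + 1 + 2 + 0 + 1 + 2 + 1 + 1 + 0 + 3 + 1 + 0 + 4 = 17
distinct = 105 − 17 = 88

88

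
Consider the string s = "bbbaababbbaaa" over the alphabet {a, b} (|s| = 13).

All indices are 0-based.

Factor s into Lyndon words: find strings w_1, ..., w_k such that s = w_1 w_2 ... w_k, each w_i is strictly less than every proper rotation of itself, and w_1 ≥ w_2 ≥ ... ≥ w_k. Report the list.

["b", "b", "b", "aababbb", "a", "a", "a"]

emit factor 1: 'b' (i=0, period=1)
emit factor 2: 'b' (i=1, period=1)
emit factor 3: 'b' (i=2, period=1)
emit factor 4: 'aababbb' (i=3, period=7)
emit factor 5: 'a' (i=10, period=1)
emit factor 6: 'a' (i=11, period=1)
emit factor 7: 'a' (i=12, period=1)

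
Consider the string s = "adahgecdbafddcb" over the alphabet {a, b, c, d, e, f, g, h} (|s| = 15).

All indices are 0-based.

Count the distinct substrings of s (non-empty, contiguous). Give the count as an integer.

rank→(start, suffix):
  0 → (0, 'adahgecdbafddcb')
  1 → (9, 'afddcb')
  2 → (2, 'ahgecdbafddcb')
  3 → (14, 'b')
  4 → (8, 'bafddcb')
  5 → (13, 'cb')
  6 → (6, 'cdbafddcb')
  7 → (1, 'dahgecdbafddcb')
  8 → (7, 'dbafddcb')
  9 → (12, 'dcb')
  10 → (11, 'ddcb')
  11 → (5, 'ecdbafddcb')
  12 → (10, 'fddcb')
  13 → (4, 'gecdbafddcb')
  14 → (3, 'hgecdbafddcb')

SA = [0, 9, 2, 14, 8, 13, 6, 1, 7, 12, 11, 5, 10, 4, 3]
rank  pair      lcp
   1  s[0:],s[9:]  1  'a'
   2  s[9:],s[2:]  1  'a'
   3  s[2:],s[14:]  0  ''
   4  s[14:],s[8:]  1  'b'
   5  s[8:],s[13:]  0  ''
   6  s[13:],s[6:]  1  'c'
   7  s[6:],s[1:]  0  ''
   8  s[1:],s[7:]  1  'd'
   9  s[7:],s[12:]  1  'd'
  10  s[12:],s[11:]  1  'd'
  11  s[11:],s[5:]  0  ''
  12  s[5:],s[10:]  0  ''
  13  s[10:],s[4:]  0  ''
  14  s[4:],s[3:]  0  ''

n(n+1)/2 = 15·16/2 = 120
Σ LCP = 0 + 1 + 1 + 0 + 1 + 0 + 1 + 0 + 1 + 1 + 1 + 0 + 0 + 0 + 0 = 7
distinct = 120 − 7 = 113

113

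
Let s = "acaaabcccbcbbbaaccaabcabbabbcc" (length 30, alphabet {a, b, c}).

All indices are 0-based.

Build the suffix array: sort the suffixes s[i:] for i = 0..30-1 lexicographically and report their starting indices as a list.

sorted suffixes:
  #0 SA[0]=2  'aaabcccbcbbbaaccaabcabbabbcc'
  #1 SA[1]=18  'aabcabbabbcc'
  #2 SA[2]=3  'aabcccbcbbbaaccaabcabbabbcc'
  #3 SA[3]=14  'aaccaabcabbabbcc'
  #4 SA[4]=22  'abbabbcc'
  #5 SA[5]=25  'abbcc'
  #6 SA[6]=19  'abcabbabbcc'
  #7 SA[7]=4  'abcccbcbbbaaccaabcabbabbcc'
  #8 SA[8]=0  'acaaabcccbcbbbaaccaabcabbabbcc'
  #9 SA[9]=15  'accaabcabbabbcc'
  #10 SA[10]=13  'baaccaabcabbabbcc'
  #11 SA[11]=24  'babbcc'
  #12 SA[12]=12  'bbaaccaabcabbabbcc'
  #13 SA[13]=23  'bbabbcc'
  #14 SA[14]=11  'bbbaaccaabcabbabbcc'
  #15 SA[15]=26  'bbcc'
  #16 SA[16]=20  'bcabbabbcc'
  #17 SA[17]=9  'bcbbbaaccaabcabbabbcc'
  #18 SA[18]=27  'bcc'
  #19 SA[19]=5  'bcccbcbbbaaccaabcabbabbcc'
  #20 SA[20]=29  'c'
  #21 SA[21]=1  'caaabcccbcbbbaaccaabcabbabbcc'
  #22 SA[22]=17  'caabcabbabbcc'
  #23 SA[23]=21  'cabbabbcc'
  #24 SA[24]=10  'cbbbaaccaabcabbabbcc'
  #25 SA[25]=8  'cbcbbbaaccaabcabbabbcc'
  #26 SA[26]=28  'cc'
  #27 SA[27]=16  'ccaabcabbabbcc'
  #28 SA[28]=7  'ccbcbbbaaccaabcabbabbcc'
  #29 SA[29]=6  'cccbcbbbaaccaabcabbabbcc'

[2, 18, 3, 14, 22, 25, 19, 4, 0, 15, 13, 24, 12, 23, 11, 26, 20, 9, 27, 5, 29, 1, 17, 21, 10, 8, 28, 16, 7, 6]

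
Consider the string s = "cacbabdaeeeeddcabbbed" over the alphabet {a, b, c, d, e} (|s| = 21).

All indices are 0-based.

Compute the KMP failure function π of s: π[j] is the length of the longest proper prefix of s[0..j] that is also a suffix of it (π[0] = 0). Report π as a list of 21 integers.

[0, 0, 1, 0, 0, 0, 0, 0, 0, 0, 0, 0, 0, 0, 1, 2, 0, 0, 0, 0, 0]

π[0] = 0
j=1 s[j]='a': π[1]=0 (border '')
j=2 s[j]='c': π[2]=1 (border 'c')
j=3 s[j]='b': k: 1→0; π[3]=0 (border '')
j=4 s[j]='a': π[4]=0 (border '')
j=5 s[j]='b': π[5]=0 (border '')
j=6 s[j]='d': π[6]=0 (border '')
j=7 s[j]='a': π[7]=0 (border '')
j=8 s[j]='e': π[8]=0 (border '')
j=9 s[j]='e': π[9]=0 (border '')
j=10 s[j]='e': π[10]=0 (border '')
j=11 s[j]='e': π[11]=0 (border '')
j=12 s[j]='d': π[12]=0 (border '')
j=13 s[j]='d': π[13]=0 (border '')
j=14 s[j]='c': π[14]=1 (border 'c')
j=15 s[j]='a': π[15]=2 (border 'ca')
j=16 s[j]='b': k: 2→0; π[16]=0 (border '')
j=17 s[j]='b': π[17]=0 (border '')
j=18 s[j]='b': π[18]=0 (border '')
j=19 s[j]='e': π[19]=0 (border '')
j=20 s[j]='d': π[20]=0 (border '')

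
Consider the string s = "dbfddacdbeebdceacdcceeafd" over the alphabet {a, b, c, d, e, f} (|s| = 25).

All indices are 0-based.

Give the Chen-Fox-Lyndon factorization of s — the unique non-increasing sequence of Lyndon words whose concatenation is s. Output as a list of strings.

emit factor 1: 'd' (i=0, period=1)
emit factor 2: 'bfdd' (i=1, period=4)
emit factor 3: 'acdbeebdceacdcceeafd' (i=5, period=20)

["d", "bfdd", "acdbeebdceacdcceeafd"]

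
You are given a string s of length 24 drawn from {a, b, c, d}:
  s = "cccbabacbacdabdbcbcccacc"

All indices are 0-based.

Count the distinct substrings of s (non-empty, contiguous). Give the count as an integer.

rank→(start, suffix):
  0 → (4, 'abacbacdabdbcbcccacc')
  1 → (12, 'abdbcbcccacc')
  2 → (6, 'acbacdabdbcbcccacc')
  3 → (21, 'acc')
  4 → (9, 'acdabdbcbcccacc')
  5 → (3, 'babacbacdabdbcbcccacc')
  6 → (5, 'bacbacdabdbcbcccacc')
  7 → (8, 'bacdabdbcbcccacc')
  8 → (15, 'bcbcccacc')
  9 → (17, 'bcccacc')
  10 → (13, 'bdbcbcccacc')
  11 → (23, 'c')
  12 → (20, 'cacc')
  13 → (2, 'cbabacbacdabdbcbcccacc')
  14 → (7, 'cbacdabdbcbcccacc')
  15 → (16, 'cbcccacc')
  16 → (22, 'cc')
  17 → (19, 'ccacc')
  18 → (1, 'ccbabacbacdabdbcbcccacc')
  19 → (18, 'cccacc')
  20 → (0, 'cccbabacbacdabdbcbcccacc')
  21 → (10, 'cdabdbcbcccacc')
  22 → (11, 'dabdbcbcccacc')
  23 → (14, 'dbcbcccacc')

SA = [4, 12, 6, 21, 9, 3, 5, 8, 15, 17, 13, 23, 20, 2, 7, 16, 22, 19, 1, 18, 0, 10, 11, 14]
i: (SA[i-1],SA[i]) lcp shared
  1: (4,12) 2 'ab'
  2: (12,6) 1 'a'
  3: (6,21) 2 'ac'
  4: (21,9) 2 'ac'
  5: (9,3) 0 ''
  6: (3,5) 2 'ba'
  7: (5,8) 3 'bac'
  8: (8,15) 1 'b'
  9: (15,17) 2 'bc'
  10: (17,13) 1 'b'
  11: (13,23) 0 ''
  12: (23,20) 1 'c'
  13: (20,2) 1 'c'
  14: (2,7) 3 'cba'
  15: (7,16) 2 'cb'
  16: (16,22) 1 'c'
  17: (22,19) 2 'cc'
  18: (19,1) 2 'cc'
  19: (1,18) 2 'cc'
  20: (18,0) 3 'ccc'
  21: (0,10) 1 'c'
  22: (10,11) 0 ''
  23: (11,14) 1 'd'

n(n+1)/2 = 24·25/2 = 300
Σ LCP = 0 + 2 + 1 + 2 + 2 + 0 + 2 + 3 + 1 + 2 + 1 + 0 + 1 + 1 + 3 + 2 + 1 + 2 + 2 + 2 + 3 + 1 + 0 + 1 = 35
distinct = 300 − 35 = 265

265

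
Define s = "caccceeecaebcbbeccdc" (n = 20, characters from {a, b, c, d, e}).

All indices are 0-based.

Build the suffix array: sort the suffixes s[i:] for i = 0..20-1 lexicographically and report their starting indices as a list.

rank→(start, suffix):
  0 → (1, 'accceeecaebcbbeccdc')
  1 → (9, 'aebcbbeccdc')
  2 → (13, 'bbeccdc')
  3 → (11, 'bcbbeccdc')
  4 → (14, 'beccdc')
  5 → (19, 'c')
  6 → (0, 'caccceeecaebcbbeccdc')
  7 → (8, 'caebcbbeccdc')
  8 → (12, 'cbbeccdc')
  9 → (2, 'ccceeecaebcbbeccdc')
  10 → (16, 'ccdc')
  11 → (3, 'cceeecaebcbbeccdc')
  12 → (17, 'cdc')
  13 → (4, 'ceeecaebcbbeccdc')
  14 → (18, 'dc')
  15 → (10, 'ebcbbeccdc')
  16 → (7, 'ecaebcbbeccdc')
  17 → (15, 'eccdc')
  18 → (6, 'eecaebcbbeccdc')
  19 → (5, 'eeecaebcbbeccdc')

[1, 9, 13, 11, 14, 19, 0, 8, 12, 2, 16, 3, 17, 4, 18, 10, 7, 15, 6, 5]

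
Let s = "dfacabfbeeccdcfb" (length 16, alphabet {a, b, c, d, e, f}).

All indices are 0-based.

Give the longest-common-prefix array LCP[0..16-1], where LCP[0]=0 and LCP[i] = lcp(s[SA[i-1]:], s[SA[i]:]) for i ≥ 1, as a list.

rank→(start, suffix):
  0 → (4, 'abfbeeccdcfb')
  1 → (2, 'acabfbeeccdcfb')
  2 → (15, 'b')
  3 → (7, 'beeccdcfb')
  4 → (5, 'bfbeeccdcfb')
  5 → (3, 'cabfbeeccdcfb')
  6 → (10, 'ccdcfb')
  7 → (11, 'cdcfb')
  8 → (13, 'cfb')
  9 → (12, 'dcfb')
  10 → (0, 'dfacabfbeeccdcfb')
  11 → (9, 'eccdcfb')
  12 → (8, 'eeccdcfb')
  13 → (1, 'facabfbeeccdcfb')
  14 → (14, 'fb')
  15 → (6, 'fbeeccdcfb')

SA = [4, 2, 15, 7, 5, 3, 10, 11, 13, 12, 0, 9, 8, 1, 14, 6]
i: (SA[i-1],SA[i]) lcp shared
  1: (4,2) 1 'a'
  2: (2,15) 0 ''
  3: (15,7) 1 'b'
  4: (7,5) 1 'b'
  5: (5,3) 0 ''
  6: (3,10) 1 'c'
  7: (10,11) 1 'c'
  8: (11,13) 1 'c'
  9: (13,12) 0 ''
  10: (12,0) 1 'd'
  11: (0,9) 0 ''
  12: (9,8) 1 'e'
  13: (8,1) 0 ''
  14: (1,14) 1 'f'
  15: (14,6) 2 'fb'

[0, 1, 0, 1, 1, 0, 1, 1, 1, 0, 1, 0, 1, 0, 1, 2]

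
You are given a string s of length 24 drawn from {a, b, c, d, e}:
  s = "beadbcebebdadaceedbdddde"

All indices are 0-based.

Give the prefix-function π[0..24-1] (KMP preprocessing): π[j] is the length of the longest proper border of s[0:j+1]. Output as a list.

[0, 0, 0, 0, 1, 0, 0, 1, 2, 1, 0, 0, 0, 0, 0, 0, 0, 0, 1, 0, 0, 0, 0, 0]

π[0] = 0
j=1 s[j]='e': π[1]=0 (border '')
j=2 s[j]='a': π[2]=0 (border '')
j=3 s[j]='d': π[3]=0 (border '')
j=4 s[j]='b': π[4]=1 (border 'b')
j=5 s[j]='c': k: 1→0; π[5]=0 (border '')
j=6 s[j]='e': π[6]=0 (border '')
j=7 s[j]='b': π[7]=1 (border 'b')
j=8 s[j]='e': π[8]=2 (border 'be')
j=9 s[j]='b': k: 2→0; π[9]=1 (border 'b')
j=10 s[j]='d': k: 1→0; π[10]=0 (border '')
j=11 s[j]='a': π[11]=0 (border '')
j=12 s[j]='d': π[12]=0 (border '')
j=13 s[j]='a': π[13]=0 (border '')
j=14 s[j]='c': π[14]=0 (border '')
j=15 s[j]='e': π[15]=0 (border '')
j=16 s[j]='e': π[16]=0 (border '')
j=17 s[j]='d': π[17]=0 (border '')
j=18 s[j]='b': π[18]=1 (border 'b')
j=19 s[j]='d': k: 1→0; π[19]=0 (border '')
j=20 s[j]='d': π[20]=0 (border '')
j=21 s[j]='d': π[21]=0 (border '')
j=22 s[j]='d': π[22]=0 (border '')
j=23 s[j]='e': π[23]=0 (border '')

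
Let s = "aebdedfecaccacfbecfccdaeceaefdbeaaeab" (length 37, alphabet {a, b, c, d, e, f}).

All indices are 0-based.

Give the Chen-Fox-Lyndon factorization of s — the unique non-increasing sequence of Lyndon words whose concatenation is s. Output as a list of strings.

["aebdedfec", "accacfbecfccdaeceaefdbe", "aaeab"]

emit factor 1: 'aebdedfec' (i=0, period=9)
emit factor 2: 'accacfbecfccdaeceaefdbe' (i=9, period=23)
emit factor 3: 'aaeab' (i=32, period=5)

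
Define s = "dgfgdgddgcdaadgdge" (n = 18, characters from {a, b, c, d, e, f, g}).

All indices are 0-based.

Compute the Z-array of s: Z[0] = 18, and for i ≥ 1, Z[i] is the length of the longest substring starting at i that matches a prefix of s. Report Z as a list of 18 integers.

Z[0]=18
i=1: outside box; Z[1]=0
i=2: outside box; Z[2]=0
i=3: outside box; Z[3]=0
i=4: outside box; Z[4]=2 scan→box=[4,6)
i=5: min(r-i=1, Z[1]=0)=0; Z[5]=0
i=6: outside box; Z[6]=1 scan→box=[6,7)
i=7: outside box; Z[7]=2 scan→box=[7,9)
i=8: min(r-i=1, Z[1]=0)=0; Z[8]=0
i=9: outside box; Z[9]=0
i=10: outside box; Z[10]=1 scan→box=[10,11)
i=11: outside box; Z[11]=0
i=12: outside box; Z[12]=0
i=13: outside box; Z[13]=2 scan→box=[13,15)
i=14: min(r-i=1, Z[1]=0)=0; Z[14]=0
i=15: outside box; Z[15]=2 scan→box=[15,17)
i=16: min(r-i=1, Z[1]=0)=0; Z[16]=0
i=17: outside box; Z[17]=0

[18, 0, 0, 0, 2, 0, 1, 2, 0, 0, 1, 0, 0, 2, 0, 2, 0, 0]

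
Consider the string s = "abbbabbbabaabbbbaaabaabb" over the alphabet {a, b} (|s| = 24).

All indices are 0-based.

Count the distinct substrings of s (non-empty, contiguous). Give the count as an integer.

231

rank→(start, suffix):
  0 → (16, 'aaabaabb')
  1 → (17, 'aabaabb')
  2 → (20, 'aabb')
  3 → (10, 'aabbbbaaabaabb')
  4 → (18, 'abaabb')
  5 → (8, 'abaabbbbaaabaabb')
  6 → (21, 'abb')
  7 → (4, 'abbbabaabbbbaaabaabb')
  8 → (0, 'abbbabbbabaabbbbaaabaabb')
  9 → (11, 'abbbbaaabaabb')
  10 → (23, 'b')
  11 → (15, 'baaabaabb')
  12 → (19, 'baabb')
  13 → (9, 'baabbbbaaabaabb')
  14 → (7, 'babaabbbbaaabaabb')
  15 → (3, 'babbbabaabbbbaaabaabb')
  16 → (22, 'bb')
  17 → (14, 'bbaaabaabb')
  18 → (6, 'bbabaabbbbaaabaabb')
  19 → (2, 'bbabbbabaabbbbaaabaabb')
  20 → (13, 'bbbaaabaabb')
  21 → (5, 'bbbabaabbbbaaabaabb')
  22 → (1, 'bbbabbbabaabbbbaaabaabb')
  23 → (12, 'bbbbaaabaabb')

SA = [16, 17, 20, 10, 18, 8, 21, 4, 0, 11, 23, 15, 19, 9, 7, 3, 22, 14, 6, 2, 13, 5, 1, 12]
i: (SA[i-1],SA[i]) lcp shared
  1: (16,17) 2 'aa'
  2: (17,20) 3 'aab'
  3: (20,10) 4 'aabb'
  4: (10,18) 1 'a'
  5: (18,8) 6 'abaabb'
  6: (8,21) 2 'ab'
  7: (21,4) 3 'abb'
  8: (4,0) 6 'abbbab'
  9: (0,11) 4 'abbb'
  10: (11,23) 0 ''
  11: (23,15) 1 'b'
  12: (15,19) 3 'baa'
  13: (19,9) 5 'baabb'
  14: (9,7) 2 'ba'
  15: (7,3) 3 'bab'
  16: (3,22) 1 'b'
  17: (22,14) 2 'bb'
  18: (14,6) 3 'bba'
  19: (6,2) 4 'bbab'
  20: (2,13) 2 'bb'
  21: (13,5) 4 'bbba'
  22: (5,1) 5 'bbbab'
  23: (1,12) 3 'bbb'

n(n+1)/2 = 24·25/2 = 300
Σ LCP = 0 + 2 + 3 + 4 + 1 + 6 + 2 + 3 + 6 + 4 + 0 + 1 + 3 + 5 + 2 + 3 + 1 + 2 + 3 + 4 + 2 + 4 + 5 + 3 = 69
distinct = 300 − 69 = 231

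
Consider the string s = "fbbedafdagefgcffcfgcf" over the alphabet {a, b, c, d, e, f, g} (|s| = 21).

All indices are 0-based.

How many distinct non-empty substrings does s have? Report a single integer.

sorted suffixes:
  #0 SA[0]=5  'afdagefgcffcfgcf'
  #1 SA[1]=8  'agefgcffcfgcf'
  #2 SA[2]=1  'bbedafdagefgcffcfgcf'
  #3 SA[3]=2  'bedafdagefgcffcfgcf'
  #4 SA[4]=19  'cf'
  #5 SA[5]=13  'cffcfgcf'
  #6 SA[6]=16  'cfgcf'
  #7 SA[7]=4  'dafdagefgcffcfgcf'
  #8 SA[8]=7  'dagefgcffcfgcf'
  #9 SA[9]=3  'edafdagefgcffcfgcf'
  #10 SA[10]=10  'efgcffcfgcf'
  #11 SA[11]=20  'f'
  #12 SA[12]=0  'fbbedafdagefgcffcfgcf'
  #13 SA[13]=15  'fcfgcf'
  #14 SA[14]=6  'fdagefgcffcfgcf'
  #15 SA[15]=14  'ffcfgcf'
  #16 SA[16]=17  'fgcf'
  #17 SA[17]=11  'fgcffcfgcf'
  #18 SA[18]=18  'gcf'
  #19 SA[19]=12  'gcffcfgcf'
  #20 SA[20]=9  'gefgcffcfgcf'

SA = [5, 8, 1, 2, 19, 13, 16, 4, 7, 3, 10, 20, 0, 15, 6, 14, 17, 11, 18, 12, 9]
[i] adj suffixes → lcp
  [1] 5/8 → 1 ('a')
  [2] 8/1 → 0 ('')
  [3] 1/2 → 1 ('b')
  [4] 2/19 → 0 ('')
  [5] 19/13 → 2 ('cf')
  [6] 13/16 → 2 ('cf')
  [7] 16/4 → 0 ('')
  [8] 4/7 → 2 ('da')
  [9] 7/3 → 0 ('')
  [10] 3/10 → 1 ('e')
  [11] 10/20 → 0 ('')
  [12] 20/0 → 1 ('f')
  [13] 0/15 → 1 ('f')
  [14] 15/6 → 1 ('f')
  [15] 6/14 → 1 ('f')
  [16] 14/17 → 1 ('f')
  [17] 17/11 → 4 ('fgcf')
  [18] 11/18 → 0 ('')
  [19] 18/12 → 3 ('gcf')
  [20] 12/9 → 1 ('g')

n(n+1)/2 = 21·22/2 = 231
Σ LCP = 0 + 1 + 0 + 1 + 0 + 2 + 2 + 0 + 2 + 0 + 1 + 0 + 1 + 1 + 1 + 1 + 1 + 4 + 0 + 3 + 1 = 22
distinct = 231 − 22 = 209

209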